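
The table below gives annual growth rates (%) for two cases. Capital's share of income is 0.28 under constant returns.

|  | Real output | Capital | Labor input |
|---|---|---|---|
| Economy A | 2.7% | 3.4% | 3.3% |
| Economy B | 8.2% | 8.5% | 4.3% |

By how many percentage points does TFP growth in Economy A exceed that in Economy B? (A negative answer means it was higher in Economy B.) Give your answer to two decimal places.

-3.35 percentage points

Labor's share = 1 − 0.28 = 0.72.
Economy A: TFP = 2.7 − 0.952 − 2.376 = -0.628%.
Economy B: TFP = 8.2 − 2.38 − 3.096 = 2.724%.
Difference = -0.628 − (2.724) = -3.352 pp.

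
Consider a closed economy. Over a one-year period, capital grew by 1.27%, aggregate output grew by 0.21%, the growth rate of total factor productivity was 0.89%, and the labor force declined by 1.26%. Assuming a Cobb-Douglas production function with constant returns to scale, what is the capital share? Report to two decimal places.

0.23

gY = gA + α·gK + (1−α)·gL, so gY − gA − gL = α(gK − gL).
0.21 − 0.89 + 1.26 = α × (1.27 − (-1.26)).
0.58 = 2.53 α, so α = 0.2292.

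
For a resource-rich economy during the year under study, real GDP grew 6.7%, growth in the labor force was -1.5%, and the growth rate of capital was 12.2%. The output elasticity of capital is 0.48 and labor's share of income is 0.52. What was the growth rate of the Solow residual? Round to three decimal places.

The Solow residual growth was 1.624%.

Labor's share = 1 − 0.48 = 0.52.
Capital: 0.48 × 12.2 = 5.856 pp.
The labor force: 0.52 × (-1.5) = -0.78 pp.
TFP growth = 6.7 − 5.076 = 1.624%.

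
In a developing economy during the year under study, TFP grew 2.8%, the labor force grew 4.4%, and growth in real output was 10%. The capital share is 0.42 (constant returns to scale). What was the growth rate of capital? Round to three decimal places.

Labor's share = 1 − 0.42 = 0.58.
gY = gA + 0.58×4.4 + 0.42×g.
0.42×g = 10 − 2.8 − 2.552 = 4.648.
g = 4.648 / 0.42 = 11.06667%.

11.067%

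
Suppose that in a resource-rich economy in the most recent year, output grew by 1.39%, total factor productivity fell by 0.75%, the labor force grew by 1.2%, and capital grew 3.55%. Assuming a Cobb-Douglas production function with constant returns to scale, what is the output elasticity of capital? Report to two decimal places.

α = 0.40

gY = gA + α·gK + (1−α)·gL, so gY − gA − gL = α(gK − gL).
1.39 + 0.75 − 1.2 = α × (3.55 − 1.2).
0.94 = 2.35 α, so α = 0.4.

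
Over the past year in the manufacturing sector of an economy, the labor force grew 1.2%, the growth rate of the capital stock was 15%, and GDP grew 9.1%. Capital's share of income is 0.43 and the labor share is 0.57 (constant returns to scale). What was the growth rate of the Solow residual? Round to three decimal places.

1.966%

Labor's share = 1 − 0.43 = 0.57.
The capital stock: 0.43 × 15 = 6.45 pp.
The labor force: 0.57 × 1.2 = 0.684 pp.
TFP growth = 9.1 − 7.134 = 1.966%.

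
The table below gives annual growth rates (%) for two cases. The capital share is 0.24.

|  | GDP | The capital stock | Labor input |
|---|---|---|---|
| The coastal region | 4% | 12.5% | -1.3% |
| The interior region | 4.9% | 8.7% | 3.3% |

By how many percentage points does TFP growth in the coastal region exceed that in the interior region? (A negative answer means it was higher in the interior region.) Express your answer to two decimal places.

Labor's share = 1 − 0.24 = 0.76.
The coastal region: TFP = 4 − 3 + 0.988 = 1.988%.
The interior region: TFP = 4.9 − 2.088 − 2.508 = 0.304%.
Difference = 1.988 − (0.304) = 1.684 pp.

1.68 percentage points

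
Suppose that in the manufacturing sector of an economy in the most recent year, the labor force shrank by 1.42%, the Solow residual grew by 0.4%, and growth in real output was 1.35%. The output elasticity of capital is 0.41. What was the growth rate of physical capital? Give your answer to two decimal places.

Labor's share = 1 − 0.41 = 0.59.
gY = gA + 0.59×(-1.42) + 0.41×g.
0.41×g = 1.35 − 0.4 + 0.8378 = 1.7878.
g = 1.7878 / 0.41 = 4.3605%.

4.36%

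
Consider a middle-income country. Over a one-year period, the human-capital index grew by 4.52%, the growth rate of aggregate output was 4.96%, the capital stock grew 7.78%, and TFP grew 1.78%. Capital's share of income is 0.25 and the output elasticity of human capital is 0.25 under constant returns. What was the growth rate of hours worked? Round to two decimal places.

0.21%

Labor's share = 1 − 0.25 − 0.25 = 0.5.
gY = gA + 0.25×7.78 + 0.25×4.52 + 0.5×g.
0.5×g = 4.96 − 1.78 − 3.075 = 0.105.
g = 0.105 / 0.5 = 0.21%.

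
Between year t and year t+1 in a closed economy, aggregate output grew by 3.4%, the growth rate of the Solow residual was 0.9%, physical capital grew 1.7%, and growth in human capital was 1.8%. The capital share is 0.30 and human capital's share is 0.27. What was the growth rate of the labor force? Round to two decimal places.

Labor's share = 1 − 0.3 − 0.27 = 0.43.
gY = gA + 0.3×1.7 + 0.27×1.8 + 0.43×g.
0.43×g = 3.4 − 0.9 − 0.996 = 1.504.
g = 1.504 / 0.43 = 3.4977%.

The labor force grew 3.50%.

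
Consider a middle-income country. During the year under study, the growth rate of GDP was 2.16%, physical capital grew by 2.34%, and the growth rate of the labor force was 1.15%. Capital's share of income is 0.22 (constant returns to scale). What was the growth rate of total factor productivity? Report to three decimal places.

0.748%

Labor's share = 1 − 0.22 = 0.78.
Physical capital: 0.22 × 2.34 = 0.5148 pp.
The labor force: 0.78 × 1.15 = 0.897 pp.
TFP growth = 2.16 − 1.4118 = 0.7482%.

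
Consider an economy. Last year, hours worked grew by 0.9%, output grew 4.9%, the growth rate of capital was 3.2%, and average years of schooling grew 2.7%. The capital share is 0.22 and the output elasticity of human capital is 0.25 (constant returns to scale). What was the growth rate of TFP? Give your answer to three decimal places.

Labor's share = 1 − 0.22 − 0.25 = 0.53.
Capital: 0.22 × 3.2 = 0.704 pp.
Average years of schooling: 0.25 × 2.7 = 0.675 pp.
Hours worked: 0.53 × 0.9 = 0.477 pp.
TFP growth = 4.9 − 1.856 = 3.044%.

3.044%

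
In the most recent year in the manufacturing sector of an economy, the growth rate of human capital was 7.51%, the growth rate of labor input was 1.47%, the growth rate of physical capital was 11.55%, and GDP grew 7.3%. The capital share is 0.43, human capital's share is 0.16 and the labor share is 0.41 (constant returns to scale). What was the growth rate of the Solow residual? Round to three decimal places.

0.529%

Labor's share = 1 − 0.43 − 0.16 = 0.41.
Physical capital: 0.43 × 11.55 = 4.9665 pp.
Human capital: 0.16 × 7.51 = 1.2016 pp.
Labor input: 0.41 × 1.47 = 0.6027 pp.
TFP growth = 7.3 − 6.7708 = 0.5292%.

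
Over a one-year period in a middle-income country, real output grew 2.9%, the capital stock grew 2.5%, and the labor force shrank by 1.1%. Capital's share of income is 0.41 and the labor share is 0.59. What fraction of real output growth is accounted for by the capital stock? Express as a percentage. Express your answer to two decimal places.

The capital stock contributed 0.41 × 2.5 = 1.025 pp.
Share of growth = 1.025 / 2.9 × 100 = 35.3448%.

The capital stock accounted for 35.34% of growth.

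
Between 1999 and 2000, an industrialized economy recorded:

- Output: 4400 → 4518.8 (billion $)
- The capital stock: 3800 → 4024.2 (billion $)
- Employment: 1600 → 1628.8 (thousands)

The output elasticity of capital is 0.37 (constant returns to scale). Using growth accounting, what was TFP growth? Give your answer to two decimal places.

-0.62%

Output growth = (4518.8 − 4400) / 4400 = 2.7%.
The capital stock growth = (4024.2 − 3800) / 3800 = 5.9%.
Employment growth = (1628.8 − 1600) / 1600 = 1.8%.
Labor's share = 1 − 0.37 = 0.63.
The capital stock: 0.37 × 5.9 = 2.183 pp.
Employment: 0.63 × 1.8 = 1.134 pp.
TFP growth = 2.7 − 3.317 = -0.617%.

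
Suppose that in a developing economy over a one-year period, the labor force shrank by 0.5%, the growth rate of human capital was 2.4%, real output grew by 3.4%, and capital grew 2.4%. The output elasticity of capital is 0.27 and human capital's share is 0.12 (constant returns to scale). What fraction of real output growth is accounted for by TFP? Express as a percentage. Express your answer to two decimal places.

Labor's share = 1 − 0.27 − 0.12 = 0.61.
Capital: 0.27 × 2.4 = 0.648 pp.
Human capital: 0.12 × 2.4 = 0.288 pp.
The labor force: 0.61 × (-0.5) = -0.305 pp.
TFP growth = 3.4 − 0.631 = 2.769%.
TFP share of growth = 2.769 / 3.4 × 100 = 81.4412%.

TFP accounted for 81.44% of growth.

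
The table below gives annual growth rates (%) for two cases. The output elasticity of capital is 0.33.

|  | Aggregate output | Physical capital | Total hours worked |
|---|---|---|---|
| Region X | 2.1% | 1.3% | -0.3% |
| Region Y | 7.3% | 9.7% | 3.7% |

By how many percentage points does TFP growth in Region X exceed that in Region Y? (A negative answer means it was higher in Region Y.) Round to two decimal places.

0.25 percentage points

Labor's share = 1 − 0.33 = 0.67.
Region X: TFP = 2.1 − 0.429 + 0.201 = 1.872%.
Region Y: TFP = 7.3 − 3.201 − 2.479 = 1.62%.
Difference = 1.872 − (1.62) = 0.252 pp.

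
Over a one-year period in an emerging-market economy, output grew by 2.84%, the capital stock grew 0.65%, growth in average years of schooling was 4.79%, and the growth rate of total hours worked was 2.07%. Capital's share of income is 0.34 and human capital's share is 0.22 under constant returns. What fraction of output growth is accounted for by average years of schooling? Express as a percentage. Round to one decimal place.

Average years of schooling contributed 0.22 × 4.79 = 1.0538 pp.
Share of growth = 1.0538 / 2.84 × 100 = 37.106%.

37.1%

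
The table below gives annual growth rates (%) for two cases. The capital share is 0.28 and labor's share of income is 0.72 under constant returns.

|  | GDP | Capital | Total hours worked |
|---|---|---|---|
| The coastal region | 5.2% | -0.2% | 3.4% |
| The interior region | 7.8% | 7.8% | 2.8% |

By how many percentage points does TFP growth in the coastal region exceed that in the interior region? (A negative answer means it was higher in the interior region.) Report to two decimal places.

-0.79 percentage points

Labor's share = 1 − 0.28 = 0.72.
The coastal region: TFP = 5.2 + 0.056 − 2.448 = 2.808%.
The interior region: TFP = 7.8 − 2.184 − 2.016 = 3.6%.
Difference = 2.808 − (3.6) = -0.792 pp.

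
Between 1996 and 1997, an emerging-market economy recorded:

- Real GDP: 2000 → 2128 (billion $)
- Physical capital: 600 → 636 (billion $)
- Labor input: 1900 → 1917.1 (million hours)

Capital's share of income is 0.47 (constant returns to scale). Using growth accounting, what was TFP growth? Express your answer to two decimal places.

Real GDP growth = (2128 − 2000) / 2000 = 6.4%.
Physical capital growth = (636 − 600) / 600 = 6%.
Labor input growth = (1917.1 − 1900) / 1900 = 0.9%.
Labor's share = 1 − 0.47 = 0.53.
Physical capital: 0.47 × 6 = 2.82 pp.
Labor input: 0.53 × 0.9 = 0.477 pp.
TFP growth = 6.4 − 3.297 = 3.103%.

3.10%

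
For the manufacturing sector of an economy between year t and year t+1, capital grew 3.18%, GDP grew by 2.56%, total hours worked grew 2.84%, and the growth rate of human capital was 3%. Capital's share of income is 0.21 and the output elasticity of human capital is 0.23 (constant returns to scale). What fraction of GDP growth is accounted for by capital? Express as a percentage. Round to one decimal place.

Capital accounted for 26.1% of growth.

Capital contributed 0.21 × 3.18 = 0.6678 pp.
Share of growth = 0.6678 / 2.56 × 100 = 26.086%.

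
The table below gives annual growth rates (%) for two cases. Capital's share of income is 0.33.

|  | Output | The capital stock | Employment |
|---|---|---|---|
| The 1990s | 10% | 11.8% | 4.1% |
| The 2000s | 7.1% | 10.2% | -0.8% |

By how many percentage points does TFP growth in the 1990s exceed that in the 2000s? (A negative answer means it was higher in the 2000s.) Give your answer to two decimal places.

-0.91 percentage points

Labor's share = 1 − 0.33 = 0.67.
The 1990s: TFP = 10 − 3.894 − 2.747 = 3.359%.
The 2000s: TFP = 7.1 − 3.366 + 0.536 = 4.27%.
Difference = 3.359 − (4.27) = -0.911 pp.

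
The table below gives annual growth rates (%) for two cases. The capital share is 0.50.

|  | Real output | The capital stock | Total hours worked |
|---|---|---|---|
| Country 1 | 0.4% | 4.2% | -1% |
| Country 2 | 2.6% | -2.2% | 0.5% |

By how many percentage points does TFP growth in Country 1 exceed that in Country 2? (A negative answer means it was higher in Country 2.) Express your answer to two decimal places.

Labor's share = 1 − 0.5 = 0.5.
Country 1: TFP = 0.4 − 2.1 + 0.5 = -1.2%.
Country 2: TFP = 2.6 + 1.1 − 0.25 = 3.45%.
Difference = -1.2 − (3.45) = -4.65 pp.

-4.65 percentage points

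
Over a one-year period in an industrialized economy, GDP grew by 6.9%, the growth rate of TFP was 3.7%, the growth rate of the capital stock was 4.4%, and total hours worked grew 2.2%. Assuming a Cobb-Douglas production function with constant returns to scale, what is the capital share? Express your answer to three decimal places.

α = 0.455

gY = gA + α·gK + (1−α)·gL, so gY − gA − gL = α(gK − gL).
6.9 − 3.7 − 2.2 = α × (4.4 − 2.2).
1 = 2.2 α, so α = 0.45455.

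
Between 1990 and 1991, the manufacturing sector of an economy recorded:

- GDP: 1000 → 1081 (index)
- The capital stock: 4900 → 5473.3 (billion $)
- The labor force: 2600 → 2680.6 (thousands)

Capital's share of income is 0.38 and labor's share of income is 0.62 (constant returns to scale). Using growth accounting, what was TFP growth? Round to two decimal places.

1.73%

GDP growth = (1081 − 1000) / 1000 = 8.1%.
The capital stock growth = (5473.3 − 4900) / 4900 = 11.7%.
The labor force growth = (2680.6 − 2600) / 2600 = 3.1%.
Labor's share = 1 − 0.38 = 0.62.
The capital stock: 0.38 × 11.7 = 4.446 pp.
The labor force: 0.62 × 3.1 = 1.922 pp.
TFP growth = 8.1 − 6.368 = 1.732%.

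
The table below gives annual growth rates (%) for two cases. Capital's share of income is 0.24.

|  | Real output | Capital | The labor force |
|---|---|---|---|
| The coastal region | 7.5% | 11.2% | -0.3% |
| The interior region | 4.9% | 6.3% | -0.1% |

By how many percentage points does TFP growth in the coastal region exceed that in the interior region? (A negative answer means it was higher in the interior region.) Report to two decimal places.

1.58 percentage points

Labor's share = 1 − 0.24 = 0.76.
The coastal region: TFP = 7.5 − 2.688 + 0.228 = 5.04%.
The interior region: TFP = 4.9 − 1.512 + 0.076 = 3.464%.
Difference = 5.04 − (3.464) = 1.576 pp.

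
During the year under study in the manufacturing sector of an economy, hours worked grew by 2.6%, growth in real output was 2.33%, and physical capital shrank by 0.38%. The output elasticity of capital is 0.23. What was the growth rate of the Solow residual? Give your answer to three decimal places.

0.415%

Labor's share = 1 − 0.23 = 0.77.
Physical capital: 0.23 × (-0.38) = -0.0874 pp.
Hours worked: 0.77 × 2.6 = 2.002 pp.
TFP growth = 2.33 − 1.9146 = 0.4154%.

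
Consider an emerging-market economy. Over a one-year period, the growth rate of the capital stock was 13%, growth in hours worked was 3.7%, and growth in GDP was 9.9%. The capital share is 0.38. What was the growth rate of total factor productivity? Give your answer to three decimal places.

2.666%

Labor's share = 1 − 0.38 = 0.62.
The capital stock: 0.38 × 13 = 4.94 pp.
Hours worked: 0.62 × 3.7 = 2.294 pp.
TFP growth = 9.9 − 7.234 = 2.666%.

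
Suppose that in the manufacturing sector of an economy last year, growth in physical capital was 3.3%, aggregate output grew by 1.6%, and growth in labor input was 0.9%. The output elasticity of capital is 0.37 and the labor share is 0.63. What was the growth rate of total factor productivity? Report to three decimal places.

Labor's share = 1 − 0.37 = 0.63.
Physical capital: 0.37 × 3.3 = 1.221 pp.
Labor input: 0.63 × 0.9 = 0.567 pp.
TFP growth = 1.6 − 1.788 = -0.188%.

-0.188%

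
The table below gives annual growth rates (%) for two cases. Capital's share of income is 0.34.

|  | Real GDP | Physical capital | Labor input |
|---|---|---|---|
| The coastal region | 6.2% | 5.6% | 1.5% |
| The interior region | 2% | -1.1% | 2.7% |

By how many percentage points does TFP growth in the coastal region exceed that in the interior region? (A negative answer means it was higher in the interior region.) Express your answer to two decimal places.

2.71 percentage points

Labor's share = 1 − 0.34 = 0.66.
The coastal region: TFP = 6.2 − 1.904 − 0.99 = 3.306%.
The interior region: TFP = 2 + 0.374 − 1.782 = 0.592%.
Difference = 3.306 − (0.592) = 2.714 pp.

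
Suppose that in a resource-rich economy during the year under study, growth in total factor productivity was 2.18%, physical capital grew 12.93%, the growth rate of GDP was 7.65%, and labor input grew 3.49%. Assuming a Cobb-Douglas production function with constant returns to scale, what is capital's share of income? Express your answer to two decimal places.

Capital's share of income is 0.21.

gY = gA + α·gK + (1−α)·gL, so gY − gA − gL = α(gK − gL).
7.65 − 2.18 − 3.49 = α × (12.93 − 3.49).
1.98 = 9.44 α, so α = 0.2097.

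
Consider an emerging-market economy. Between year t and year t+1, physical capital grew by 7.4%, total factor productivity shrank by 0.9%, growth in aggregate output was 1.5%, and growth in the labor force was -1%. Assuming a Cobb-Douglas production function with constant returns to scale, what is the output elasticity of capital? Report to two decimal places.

gY = gA + α·gK + (1−α)·gL, so gY − gA − gL = α(gK − gL).
1.5 + 0.9 + 1 = α × (7.4 − (-1)).
3.4 = 8.4 α, so α = 0.4048.

The output elasticity of capital is 0.40.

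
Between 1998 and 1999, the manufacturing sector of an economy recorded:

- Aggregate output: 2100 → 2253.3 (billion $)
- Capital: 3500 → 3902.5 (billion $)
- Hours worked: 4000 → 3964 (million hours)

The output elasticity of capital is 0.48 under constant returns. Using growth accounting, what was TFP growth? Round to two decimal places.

Aggregate output growth = (2253.3 − 2100) / 2100 = 7.3%.
Capital growth = (3902.5 − 3500) / 3500 = 11.5%.
Hours worked growth = (3964 − 4000) / 4000 = -0.9%.
Labor's share = 1 − 0.48 = 0.52.
Capital: 0.48 × 11.5 = 5.52 pp.
Hours worked: 0.52 × (-0.9) = -0.468 pp.
TFP growth = 7.3 − 5.052 = 2.248%.

TFP grew 2.25%.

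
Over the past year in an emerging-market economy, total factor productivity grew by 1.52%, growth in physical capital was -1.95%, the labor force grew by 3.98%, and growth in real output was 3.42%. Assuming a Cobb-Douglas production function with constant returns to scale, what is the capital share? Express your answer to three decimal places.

The capital share is 0.351.

gY = gA + α·gK + (1−α)·gL, so gY − gA − gL = α(gK − gL).
3.42 − 1.52 − 3.98 = α × (-1.95 − 3.98).
-2.08 = -5.93 α, so α = 0.35076.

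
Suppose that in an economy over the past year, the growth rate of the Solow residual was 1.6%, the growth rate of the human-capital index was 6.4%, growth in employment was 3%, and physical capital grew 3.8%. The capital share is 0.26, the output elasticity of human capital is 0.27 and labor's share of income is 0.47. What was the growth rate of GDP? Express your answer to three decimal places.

5.726%

Labor's share = 1 − 0.26 − 0.27 = 0.47.
Physical capital: 0.26 × 3.8 = 0.988 pp.
The human-capital index: 0.27 × 6.4 = 1.728 pp.
Employment: 0.47 × 3 = 1.41 pp.
Output growth = 1.6 + 4.126 = 5.726%.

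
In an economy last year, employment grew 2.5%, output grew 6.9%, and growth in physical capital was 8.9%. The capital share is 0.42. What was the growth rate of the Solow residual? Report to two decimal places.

Labor's share = 1 − 0.42 = 0.58.
Physical capital: 0.42 × 8.9 = 3.738 pp.
Employment: 0.58 × 2.5 = 1.45 pp.
TFP growth = 6.9 − 5.188 = 1.712%.

The Solow residual grew 1.71%.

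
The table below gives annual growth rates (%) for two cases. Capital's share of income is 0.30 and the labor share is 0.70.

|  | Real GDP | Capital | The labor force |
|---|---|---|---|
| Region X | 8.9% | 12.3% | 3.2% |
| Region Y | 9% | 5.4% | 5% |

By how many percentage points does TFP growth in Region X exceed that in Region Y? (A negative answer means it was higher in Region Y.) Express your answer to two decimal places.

Labor's share = 1 − 0.3 = 0.7.
Region X: TFP = 8.9 − 3.69 − 2.24 = 2.97%.
Region Y: TFP = 9 − 1.62 − 3.5 = 3.88%.
Difference = 2.97 − (3.88) = -0.91 pp.

-0.91 percentage points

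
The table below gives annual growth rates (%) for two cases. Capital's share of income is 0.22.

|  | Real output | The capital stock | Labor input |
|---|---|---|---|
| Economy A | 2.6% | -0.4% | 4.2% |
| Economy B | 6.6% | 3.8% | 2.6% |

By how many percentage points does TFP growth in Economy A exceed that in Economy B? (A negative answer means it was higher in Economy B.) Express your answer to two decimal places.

-4.32 percentage points

Labor's share = 1 − 0.22 = 0.78.
Economy A: TFP = 2.6 + 0.088 − 3.276 = -0.588%.
Economy B: TFP = 6.6 − 0.836 − 2.028 = 3.736%.
Difference = -0.588 − (3.736) = -4.324 pp.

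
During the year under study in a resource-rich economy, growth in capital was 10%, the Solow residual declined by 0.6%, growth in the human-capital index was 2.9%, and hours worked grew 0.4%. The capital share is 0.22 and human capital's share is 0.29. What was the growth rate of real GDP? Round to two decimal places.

2.64%

Labor's share = 1 − 0.22 − 0.29 = 0.49.
Capital: 0.22 × 10 = 2.2 pp.
The human-capital index: 0.29 × 2.9 = 0.841 pp.
Hours worked: 0.49 × 0.4 = 0.196 pp.
Output growth = -0.6 + 3.237 = 2.637%.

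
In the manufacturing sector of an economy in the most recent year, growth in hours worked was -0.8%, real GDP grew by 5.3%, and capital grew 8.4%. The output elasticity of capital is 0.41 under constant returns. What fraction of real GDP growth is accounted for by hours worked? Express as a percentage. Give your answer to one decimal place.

Hours worked accounted for -8.9% of growth.

Labor's share = 1 − 0.41 = 0.59.
Hours worked contributed 0.59 × (-0.8) = -0.472 pp.
Share of growth = -0.472 / 5.3 × 100 = -8.906%.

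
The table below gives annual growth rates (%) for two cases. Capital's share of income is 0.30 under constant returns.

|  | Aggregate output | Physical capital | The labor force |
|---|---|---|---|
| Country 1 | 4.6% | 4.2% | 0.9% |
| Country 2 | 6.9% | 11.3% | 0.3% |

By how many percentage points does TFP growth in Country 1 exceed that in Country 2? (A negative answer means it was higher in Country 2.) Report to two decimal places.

Labor's share = 1 − 0.3 = 0.7.
Country 1: TFP = 4.6 − 1.26 − 0.63 = 2.71%.
Country 2: TFP = 6.9 − 3.39 − 0.21 = 3.3%.
Difference = 2.71 − (3.3) = -0.59 pp.

-0.59 percentage points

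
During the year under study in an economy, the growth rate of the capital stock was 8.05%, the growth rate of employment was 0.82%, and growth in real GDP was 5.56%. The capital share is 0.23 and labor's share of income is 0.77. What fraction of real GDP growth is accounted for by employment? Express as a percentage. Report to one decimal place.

11.4%

Labor's share = 1 − 0.23 = 0.77.
Employment contributed 0.77 × 0.82 = 0.6314 pp.
Share of growth = 0.6314 / 5.56 × 100 = 11.356%.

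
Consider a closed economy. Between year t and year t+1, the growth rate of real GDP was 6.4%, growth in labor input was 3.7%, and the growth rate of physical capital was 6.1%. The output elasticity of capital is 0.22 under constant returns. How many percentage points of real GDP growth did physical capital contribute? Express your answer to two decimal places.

Contribution = share × growth = 0.22 × 6.1 = 1.342 pp.

1.34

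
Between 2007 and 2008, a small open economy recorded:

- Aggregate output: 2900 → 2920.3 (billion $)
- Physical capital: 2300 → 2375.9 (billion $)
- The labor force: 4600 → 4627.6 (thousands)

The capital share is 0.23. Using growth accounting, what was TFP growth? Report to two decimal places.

-0.52%

Aggregate output growth = (2920.3 − 2900) / 2900 = 0.7%.
Physical capital growth = (2375.9 − 2300) / 2300 = 3.3%.
The labor force growth = (4627.6 − 4600) / 4600 = 0.6%.
Labor's share = 1 − 0.23 = 0.77.
Physical capital: 0.23 × 3.3 = 0.759 pp.
The labor force: 0.77 × 0.6 = 0.462 pp.
TFP growth = 0.7 − 1.221 = -0.521%.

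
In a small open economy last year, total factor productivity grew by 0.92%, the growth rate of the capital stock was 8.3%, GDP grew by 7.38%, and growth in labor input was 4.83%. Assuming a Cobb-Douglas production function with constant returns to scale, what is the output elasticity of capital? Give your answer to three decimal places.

The output elasticity of capital is 0.470.

gY = gA + α·gK + (1−α)·gL, so gY − gA − gL = α(gK − gL).
7.38 − 0.92 − 4.83 = α × (8.3 − 4.83).
1.63 = 3.47 α, so α = 0.46974.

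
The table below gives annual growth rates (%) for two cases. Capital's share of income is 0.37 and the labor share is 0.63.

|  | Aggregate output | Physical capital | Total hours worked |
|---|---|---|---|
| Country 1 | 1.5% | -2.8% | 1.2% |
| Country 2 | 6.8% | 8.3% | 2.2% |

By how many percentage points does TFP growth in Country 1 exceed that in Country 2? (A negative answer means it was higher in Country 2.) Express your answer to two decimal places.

Labor's share = 1 − 0.37 = 0.63.
Country 1: TFP = 1.5 + 1.036 − 0.756 = 1.78%.
Country 2: TFP = 6.8 − 3.071 − 1.386 = 2.343%.
Difference = 1.78 − (2.343) = -0.563 pp.

-0.56 percentage points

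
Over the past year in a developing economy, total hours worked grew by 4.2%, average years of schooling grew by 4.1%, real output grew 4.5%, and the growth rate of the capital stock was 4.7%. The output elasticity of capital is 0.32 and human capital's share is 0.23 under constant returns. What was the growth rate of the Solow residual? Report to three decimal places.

0.163%

Labor's share = 1 − 0.32 − 0.23 = 0.45.
The capital stock: 0.32 × 4.7 = 1.504 pp.
Average years of schooling: 0.23 × 4.1 = 0.943 pp.
Total hours worked: 0.45 × 4.2 = 1.89 pp.
TFP growth = 4.5 − 4.337 = 0.163%.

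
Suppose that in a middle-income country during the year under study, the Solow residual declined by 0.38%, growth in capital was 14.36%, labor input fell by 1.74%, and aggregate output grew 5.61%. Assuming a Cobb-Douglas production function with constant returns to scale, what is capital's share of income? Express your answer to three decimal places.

Capital's share of income is 0.480.

gY = gA + α·gK + (1−α)·gL, so gY − gA − gL = α(gK − gL).
5.61 + 0.38 + 1.74 = α × (14.36 − (-1.74)).
7.73 = 16.1 α, so α = 0.48012.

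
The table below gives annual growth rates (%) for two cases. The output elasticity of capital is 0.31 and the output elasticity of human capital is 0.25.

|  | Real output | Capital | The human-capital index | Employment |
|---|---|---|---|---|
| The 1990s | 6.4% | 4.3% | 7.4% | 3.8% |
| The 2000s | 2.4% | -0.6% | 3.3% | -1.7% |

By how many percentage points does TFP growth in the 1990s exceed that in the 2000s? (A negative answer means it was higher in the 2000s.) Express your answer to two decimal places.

Labor's share = 1 − 0.31 − 0.25 = 0.44.
The 1990s: TFP = 6.4 − 1.333 − 1.85 − 1.672 = 1.545%.
The 2000s: TFP = 2.4 + 0.186 − 0.825 + 0.748 = 2.509%.
Difference = 1.545 − (2.509) = -0.964 pp.

-0.96 percentage points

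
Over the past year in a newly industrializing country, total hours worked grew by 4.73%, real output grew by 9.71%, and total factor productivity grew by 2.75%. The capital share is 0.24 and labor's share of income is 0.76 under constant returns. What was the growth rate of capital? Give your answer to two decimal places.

14.02%

Labor's share = 1 − 0.24 = 0.76.
gY = gA + 0.76×4.73 + 0.24×g.
0.24×g = 9.71 − 2.75 − 3.5948 = 3.3652.
g = 3.3652 / 0.24 = 14.0217%.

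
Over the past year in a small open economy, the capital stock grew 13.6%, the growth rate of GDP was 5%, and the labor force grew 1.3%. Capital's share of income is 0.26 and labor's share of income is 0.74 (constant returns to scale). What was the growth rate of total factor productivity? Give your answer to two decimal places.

Labor's share = 1 − 0.26 = 0.74.
The capital stock: 0.26 × 13.6 = 3.536 pp.
The labor force: 0.74 × 1.3 = 0.962 pp.
TFP growth = 5 − 4.498 = 0.502%.

0.50%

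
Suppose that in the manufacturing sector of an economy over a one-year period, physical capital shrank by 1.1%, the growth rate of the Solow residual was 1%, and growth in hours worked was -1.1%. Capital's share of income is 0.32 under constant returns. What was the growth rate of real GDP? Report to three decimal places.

-0.100%

Labor's share = 1 − 0.32 = 0.68.
Physical capital: 0.32 × (-1.1) = -0.352 pp.
Hours worked: 0.68 × (-1.1) = -0.748 pp.
Output growth = 1 + (-1.1) = -0.1%.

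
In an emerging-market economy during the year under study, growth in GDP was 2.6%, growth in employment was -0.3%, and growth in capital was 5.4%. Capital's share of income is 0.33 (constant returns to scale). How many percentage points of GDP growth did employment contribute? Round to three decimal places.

Labor's share = 1 − 0.33 = 0.67.
Contribution = share × growth = 0.67 × (-0.3) = -0.201 pp.

-0.201 pp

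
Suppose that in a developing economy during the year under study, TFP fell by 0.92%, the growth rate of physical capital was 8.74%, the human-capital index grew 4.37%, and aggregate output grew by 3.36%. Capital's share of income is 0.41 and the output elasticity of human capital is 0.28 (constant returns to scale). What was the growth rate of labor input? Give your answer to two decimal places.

Labor's share = 1 − 0.41 − 0.28 = 0.31.
gY = gA + 0.41×8.74 + 0.28×4.37 + 0.31×g.
0.31×g = 3.36 + 0.92 − 4.807 = -0.527.
g = -0.527 / 0.31 = -1.7%.

-1.70%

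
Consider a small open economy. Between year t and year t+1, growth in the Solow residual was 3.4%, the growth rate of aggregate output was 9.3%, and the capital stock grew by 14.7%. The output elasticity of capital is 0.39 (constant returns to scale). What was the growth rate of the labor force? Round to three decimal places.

Labor's share = 1 − 0.39 = 0.61.
gY = gA + 0.39×14.7 + 0.61×g.
0.61×g = 9.3 − 3.4 − 5.733 = 0.167.
g = 0.167 / 0.61 = 0.27377%.

0.274%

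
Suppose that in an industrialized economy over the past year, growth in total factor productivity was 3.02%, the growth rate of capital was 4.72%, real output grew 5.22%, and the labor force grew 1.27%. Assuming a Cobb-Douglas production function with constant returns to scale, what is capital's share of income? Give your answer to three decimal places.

Capital's share of income is 0.270.

gY = gA + α·gK + (1−α)·gL, so gY − gA − gL = α(gK − gL).
5.22 − 3.02 − 1.27 = α × (4.72 − 1.27).
0.93 = 3.45 α, so α = 0.26957.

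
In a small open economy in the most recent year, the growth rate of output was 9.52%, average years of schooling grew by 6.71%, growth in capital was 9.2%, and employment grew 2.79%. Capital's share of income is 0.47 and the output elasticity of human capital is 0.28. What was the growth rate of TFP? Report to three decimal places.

Labor's share = 1 − 0.47 − 0.28 = 0.25.
Capital: 0.47 × 9.2 = 4.324 pp.
Average years of schooling: 0.28 × 6.71 = 1.8788 pp.
Employment: 0.25 × 2.79 = 0.6975 pp.
TFP growth = 9.52 − 6.9003 = 2.6197%.

2.620%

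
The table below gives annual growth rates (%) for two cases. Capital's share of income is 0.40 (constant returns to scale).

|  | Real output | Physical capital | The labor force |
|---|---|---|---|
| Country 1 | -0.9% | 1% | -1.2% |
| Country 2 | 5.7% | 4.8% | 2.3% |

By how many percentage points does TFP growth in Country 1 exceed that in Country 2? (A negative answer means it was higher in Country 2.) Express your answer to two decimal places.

Labor's share = 1 − 0.4 = 0.6.
Country 1: TFP = -0.9 − 0.4 + 0.72 = -0.58%.
Country 2: TFP = 5.7 − 1.92 − 1.38 = 2.4%.
Difference = -0.58 − (2.4) = -2.98 pp.

-2.98 percentage points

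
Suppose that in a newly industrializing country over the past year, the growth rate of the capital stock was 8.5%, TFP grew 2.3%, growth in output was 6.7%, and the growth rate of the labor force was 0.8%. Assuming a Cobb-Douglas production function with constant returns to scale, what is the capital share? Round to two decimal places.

α = 0.47

gY = gA + α·gK + (1−α)·gL, so gY − gA − gL = α(gK − gL).
6.7 − 2.3 − 0.8 = α × (8.5 − 0.8).
3.6 = 7.7 α, so α = 0.4675.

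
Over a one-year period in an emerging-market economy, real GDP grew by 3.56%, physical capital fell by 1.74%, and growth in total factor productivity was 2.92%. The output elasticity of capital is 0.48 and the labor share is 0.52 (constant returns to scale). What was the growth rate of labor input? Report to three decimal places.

2.837%

Labor's share = 1 − 0.48 = 0.52.
gY = gA + 0.48×(-1.74) + 0.52×g.
0.52×g = 3.56 − 2.92 + 0.8352 = 1.4752.
g = 1.4752 / 0.52 = 2.83692%.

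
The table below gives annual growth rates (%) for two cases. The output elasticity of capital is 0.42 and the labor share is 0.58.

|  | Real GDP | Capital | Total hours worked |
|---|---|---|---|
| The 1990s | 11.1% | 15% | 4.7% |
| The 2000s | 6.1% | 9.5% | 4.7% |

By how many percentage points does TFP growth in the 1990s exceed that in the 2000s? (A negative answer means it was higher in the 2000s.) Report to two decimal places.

Labor's share = 1 − 0.42 = 0.58.
The 1990s: TFP = 11.1 − 6.3 − 2.726 = 2.074%.
The 2000s: TFP = 6.1 − 3.99 − 2.726 = -0.616%.
Difference = 2.074 − (-0.616) = 2.69 pp.

2.69 percentage points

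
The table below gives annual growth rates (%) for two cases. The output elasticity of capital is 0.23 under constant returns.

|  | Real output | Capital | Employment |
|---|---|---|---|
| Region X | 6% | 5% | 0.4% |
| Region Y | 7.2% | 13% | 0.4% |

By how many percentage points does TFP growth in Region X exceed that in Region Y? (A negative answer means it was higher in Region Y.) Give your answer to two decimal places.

Labor's share = 1 − 0.23 = 0.77.
Region X: TFP = 6 − 1.15 − 0.308 = 4.542%.
Region Y: TFP = 7.2 − 2.99 − 0.308 = 3.902%.
Difference = 4.542 − (3.902) = 0.64 pp.

0.64 percentage points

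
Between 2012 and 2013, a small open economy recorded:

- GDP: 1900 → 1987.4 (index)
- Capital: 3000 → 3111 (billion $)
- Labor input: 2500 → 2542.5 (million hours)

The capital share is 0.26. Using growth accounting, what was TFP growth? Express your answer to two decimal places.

2.38%

GDP growth = (1987.4 − 1900) / 1900 = 4.6%.
Capital growth = (3111 − 3000) / 3000 = 3.7%.
Labor input growth = (2542.5 − 2500) / 2500 = 1.7%.
Labor's share = 1 − 0.26 = 0.74.
Capital: 0.26 × 3.7 = 0.962 pp.
Labor input: 0.74 × 1.7 = 1.258 pp.
TFP growth = 4.6 − 2.22 = 2.38%.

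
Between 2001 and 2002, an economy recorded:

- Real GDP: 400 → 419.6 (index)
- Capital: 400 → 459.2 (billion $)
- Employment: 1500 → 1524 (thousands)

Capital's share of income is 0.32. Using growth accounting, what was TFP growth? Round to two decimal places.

Real GDP growth = (419.6 − 400) / 400 = 4.9%.
Capital growth = (459.2 − 400) / 400 = 14.8%.
Employment growth = (1524 − 1500) / 1500 = 1.6%.
Labor's share = 1 − 0.32 = 0.68.
Capital: 0.32 × 14.8 = 4.736 pp.
Employment: 0.68 × 1.6 = 1.088 pp.
TFP growth = 4.9 − 5.824 = -0.924%.

-0.92%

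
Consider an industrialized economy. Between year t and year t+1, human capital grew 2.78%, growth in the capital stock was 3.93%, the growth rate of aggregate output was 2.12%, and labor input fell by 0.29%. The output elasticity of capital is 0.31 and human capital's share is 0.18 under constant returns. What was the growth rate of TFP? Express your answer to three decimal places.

0.549%

Labor's share = 1 − 0.31 − 0.18 = 0.51.
The capital stock: 0.31 × 3.93 = 1.2183 pp.
Human capital: 0.18 × 2.78 = 0.5004 pp.
Labor input: 0.51 × (-0.29) = -0.1479 pp.
TFP growth = 2.12 − 1.5708 = 0.5492%.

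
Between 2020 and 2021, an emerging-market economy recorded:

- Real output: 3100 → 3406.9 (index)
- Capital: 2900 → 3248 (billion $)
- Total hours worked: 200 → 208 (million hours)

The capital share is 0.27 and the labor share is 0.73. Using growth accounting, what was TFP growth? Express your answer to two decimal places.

Real output growth = (3406.9 − 3100) / 3100 = 9.9%.
Capital growth = (3248 − 2900) / 2900 = 12%.
Total hours worked growth = (208 − 200) / 200 = 4%.
Labor's share = 1 − 0.27 = 0.73.
Capital: 0.27 × 12 = 3.24 pp.
Total hours worked: 0.73 × 4 = 2.92 pp.
TFP growth = 9.9 − 6.16 = 3.74%.

TFP grew 3.74%.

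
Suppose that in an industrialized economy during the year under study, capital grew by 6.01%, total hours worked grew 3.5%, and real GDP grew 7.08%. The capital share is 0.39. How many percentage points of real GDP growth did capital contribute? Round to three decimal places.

Contribution = share × growth = 0.39 × 6.01 = 2.3439 pp.

2.344 pp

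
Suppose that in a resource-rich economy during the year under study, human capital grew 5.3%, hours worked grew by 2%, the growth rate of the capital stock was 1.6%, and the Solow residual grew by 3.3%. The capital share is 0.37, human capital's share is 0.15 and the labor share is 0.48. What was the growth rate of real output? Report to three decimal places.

Real output growth was 5.647%.

Labor's share = 1 − 0.37 − 0.15 = 0.48.
The capital stock: 0.37 × 1.6 = 0.592 pp.
Human capital: 0.15 × 5.3 = 0.795 pp.
Hours worked: 0.48 × 2 = 0.96 pp.
Output growth = 3.3 + 2.347 = 5.647%.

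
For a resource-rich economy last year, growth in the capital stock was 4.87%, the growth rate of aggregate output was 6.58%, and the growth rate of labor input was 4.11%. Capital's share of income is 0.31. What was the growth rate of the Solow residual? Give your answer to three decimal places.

Labor's share = 1 − 0.31 = 0.69.
The capital stock: 0.31 × 4.87 = 1.5097 pp.
Labor input: 0.69 × 4.11 = 2.8359 pp.
TFP growth = 6.58 − 4.3456 = 2.2344%.

The Solow residual grew 2.234%.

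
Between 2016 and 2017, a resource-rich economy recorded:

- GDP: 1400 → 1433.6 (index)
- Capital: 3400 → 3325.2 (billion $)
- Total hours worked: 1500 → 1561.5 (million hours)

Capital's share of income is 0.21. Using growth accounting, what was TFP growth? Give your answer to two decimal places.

GDP growth = (1433.6 − 1400) / 1400 = 2.4%.
Capital growth = (3325.2 − 3400) / 3400 = -2.2%.
Total hours worked growth = (1561.5 − 1500) / 1500 = 4.1%.
Labor's share = 1 − 0.21 = 0.79.
Capital: 0.21 × (-2.2) = -0.462 pp.
Total hours worked: 0.79 × 4.1 = 3.239 pp.
TFP growth = 2.4 − 2.777 = -0.377%.

-0.38%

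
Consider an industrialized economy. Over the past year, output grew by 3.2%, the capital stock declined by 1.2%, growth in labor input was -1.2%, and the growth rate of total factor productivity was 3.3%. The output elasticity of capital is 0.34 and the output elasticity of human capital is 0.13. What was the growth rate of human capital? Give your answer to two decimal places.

7.26%

Labor's share = 1 − 0.34 − 0.13 = 0.53.
gY = gA + 0.34×(-1.2) + 0.53×(-1.2) + 0.13×g.
0.13×g = 3.2 − 3.3 + 1.044 = 0.944.
g = 0.944 / 0.13 = 7.2615%.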